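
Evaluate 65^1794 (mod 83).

Successive squares of 65 mod 83: 65^1≡65, 65^2≡75, 65^4≡64, 65^8≡29, 65^16≡11, 65^32≡38, 65^64≡33, 65^128≡10, 65^256≡17, 65^512≡40, 65^1024≡23.
1794 = 2 + 256 + 512 + 1024, so 65^1794 ≡ 75·17·40·23 ≡ 44 (mod 83).

44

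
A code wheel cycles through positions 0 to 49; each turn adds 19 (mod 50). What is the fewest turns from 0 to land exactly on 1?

50 = 2·19 + 12
19 = 1·12 + 7
12 = 1·7 + 5
7 = 1·5 + 2
5 = 2·2 + 1
2 = 2·1 + 0
Back-substituting gives 19·29 ≡ 1 (mod 50).

29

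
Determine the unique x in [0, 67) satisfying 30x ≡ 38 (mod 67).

30⁻¹ ≡ 38 (mod 67) because 30·38 = 1140 = 17·67 + 1.
Multiplying both sides by 38: x ≡ 38·38 = 1444 ≡ 37 (mod 67).
Check: 30·37 = 1110 = 16·67 + 38.

37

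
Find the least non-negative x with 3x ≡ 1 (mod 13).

9

The inverse of 3 mod 13 is 9 (since 3·9 = 27 ≡ 1).
So x ≡ 9·1 = 9 ≡ 9 (mod 13).
Check: 3·9 = 27 = 2·13 + 1.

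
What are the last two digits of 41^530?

01

Successive squares of 41 mod 100: 41^1≡41, 41^2≡81, 41^4≡61, 41^8≡21, 41^16≡41, 41^32≡81, 41^64≡61, 41^128≡21, 41^256≡41, 41^512≡81.
Since 530 = 2 + 16 + 512 in binary, 41^530 ≡ 81·41·81 ≡ 1 (mod 100).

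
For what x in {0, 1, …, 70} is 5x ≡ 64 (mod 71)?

27

The inverse of 5 mod 71 is 57 (since 5·57 = 285 ≡ 1).
Multiplying both sides by 57: x ≡ 57·64 = 3648 ≡ 27 (mod 71).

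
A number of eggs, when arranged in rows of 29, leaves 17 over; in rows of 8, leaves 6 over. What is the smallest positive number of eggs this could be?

46

x ≡ 6 (mod 8) gives x ∈ {6, 14, 22, 30, 38, 46}.
The first of these with x mod 29 = 17 is 46.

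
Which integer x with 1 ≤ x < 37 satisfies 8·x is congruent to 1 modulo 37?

14

8·14 = 112 = 3·37 + 1, so 8⁻¹ ≡ 14 (mod 37).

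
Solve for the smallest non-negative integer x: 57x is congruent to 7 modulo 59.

26

The inverse of 57 mod 59 is 29 (since 57·29 = 1653 ≡ 1).
Multiplying both sides by 29: x ≡ 29·7 = 203 ≡ 26 (mod 59).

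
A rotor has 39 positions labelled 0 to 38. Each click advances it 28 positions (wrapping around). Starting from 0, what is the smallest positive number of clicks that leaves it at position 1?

39 = 1·28 + 11
28 = 2·11 + 6
11 = 1·6 + 5
6 = 1·5 + 1
5 = 5·1 + 0
Back-substituting gives 28·7 ≡ 1 (mod 39).

7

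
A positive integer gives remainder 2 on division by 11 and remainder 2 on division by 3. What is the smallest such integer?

x ≡ 2 (mod 3) gives x ∈ {2}.
The first of these with x mod 11 = 2 is 2.

2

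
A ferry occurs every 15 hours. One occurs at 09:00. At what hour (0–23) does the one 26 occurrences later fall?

26·15 = 390.
390 = 16·24 + 6, so 390 mod 24 = 6.
(9 + 6) mod 24 = 15.

15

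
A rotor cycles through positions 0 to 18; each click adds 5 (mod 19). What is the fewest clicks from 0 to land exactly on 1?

4

5·4 = 20 = 1·19 + 1, so 5⁻¹ ≡ 4 (mod 19).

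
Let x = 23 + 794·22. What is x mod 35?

794·22 = 17468.
17468 mod 35 = 3 (since 499·35 = 17465).
(23 + 3) mod 35 = 26.

26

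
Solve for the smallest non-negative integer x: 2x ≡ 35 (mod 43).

39

2⁻¹ ≡ 22 (mod 43) because 2·22 = 44 = 1·43 + 1.
So x ≡ 22·35 = 770 ≡ 39 (mod 43).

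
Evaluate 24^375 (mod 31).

By repeated squaring mod 31: 24^1≡24, 24^2≡18, 24^4≡14, 24^8≡10, 24^16≡7, 24^32≡18, 24^64≡14, 24^128≡10, 24^256≡7.
375 = 1 + 2 + 4 + 16 + 32 + 64 + 256, so 24^375 ≡ 24·18·14·7·18·14·7 ≡ 30 (mod 31).

30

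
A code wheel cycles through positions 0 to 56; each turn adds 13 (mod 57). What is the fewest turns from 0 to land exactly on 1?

13·22 = 286 = 5·57 + 1, so 13⁻¹ ≡ 22 (mod 57).

22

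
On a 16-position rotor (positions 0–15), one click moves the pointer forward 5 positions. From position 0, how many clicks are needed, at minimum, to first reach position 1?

5·13 = 65 = 4·16 + 1, so 5⁻¹ ≡ 13 (mod 16).

13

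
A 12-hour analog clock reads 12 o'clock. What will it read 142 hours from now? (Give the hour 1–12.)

142 = 11·12 + 10, so 142 mod 12 = 10.
12 + 10 → 10 on a 12-hour dial.

10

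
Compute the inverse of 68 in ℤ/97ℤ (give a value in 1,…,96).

10

97 = 1·68 + 29
68 = 2·29 + 10
29 = 2·10 + 9
10 = 1·9 + 1
9 = 9·1 + 0
Back-substituting gives 68·10 ≡ 1 (mod 97).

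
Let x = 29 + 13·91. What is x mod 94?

84

13·91 = 1183.
1183 = 12·94 + 55, so 1183 mod 94 = 55.
(29 + 55) mod 94 = 84.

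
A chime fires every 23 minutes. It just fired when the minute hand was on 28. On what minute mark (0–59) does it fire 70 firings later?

18

70·23 = 1610.
1610 mod 60 = 50 (since 26·60 = 1560).
(28 + 50) mod 60 = 18.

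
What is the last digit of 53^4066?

The units digit of 53^n cycles with period 4: 3, 9, 7, 1, …
4066 leaves remainder 2 on division by 4, so 53^4066 ends in 9.

9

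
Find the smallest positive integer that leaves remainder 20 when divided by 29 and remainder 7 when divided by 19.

368

Since 19·26 ≡ 1 (mod 29), take x = 7 + 19·((20−7)·26 mod 29) = 7 + 19·19 = 368.
Check: 368 mod 29 = 20, 368 mod 19 = 7.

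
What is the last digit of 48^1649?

8

The units digit of 48^n cycles with period 4: 8, 4, 2, 6, …
1649 leaves remainder 1 on division by 4, so 48^1649 ends in 8.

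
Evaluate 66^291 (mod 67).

Square-and-reduce mod 67: 66^1≡66, 66^2≡1, 66^4≡1, 66^8≡1, 66^16≡1, 66^32≡1, 66^64≡1, 66^128≡1, 66^256≡1.
Since 291 = 1 + 2 + 32 + 256 in binary, 66^291 ≡ 66·1·1·1 ≡ 66 (mod 67).

66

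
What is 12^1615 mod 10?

8

Last digits of 2^n: 2, 4, 8, 6 (period 4).
1615 leaves remainder 3 on division by 4, so 12^1615 ends in 8.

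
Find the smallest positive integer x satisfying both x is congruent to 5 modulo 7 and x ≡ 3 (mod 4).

x ≡ 3 (mod 4) gives x ∈ {3, 7, 11, 15, 19}.
The first of these with x mod 7 = 5 is 19.

19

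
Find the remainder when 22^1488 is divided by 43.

Square-and-reduce mod 43: 22^1≡22, 22^2≡11, 22^4≡35, 22^8≡21, 22^16≡11, 22^32≡35, 22^64≡21, 22^128≡11, 22^256≡35, 22^512≡21, 22^1024≡11.
1488 = 16 + 64 + 128 + 256 + 1024, so 22^1488 ≡ 11·21·11·35·11 ≡ 35 (mod 43).

35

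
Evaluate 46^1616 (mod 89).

Square-and-reduce mod 89: 46^1≡46, 46^2≡69, 46^4≡44, 46^8≡67, 46^16≡39, 46^32≡8, 46^64≡64, 46^128≡2, 46^256≡4, 46^512≡16, 46^1024≡78.
1616 = 16 + 64 + 512 + 1024, so 46^1616 ≡ 39·64·16·78 ≡ 8 (mod 89).

8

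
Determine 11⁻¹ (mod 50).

50 = 4·11 + 6
11 = 1·6 + 5
6 = 1·5 + 1
5 = 5·1 + 0
Back-substituting gives 11·41 ≡ 1 (mod 50).

41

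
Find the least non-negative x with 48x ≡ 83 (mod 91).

15

The inverse of 48 mod 91 is 55 (since 48·55 = 2640 ≡ 1).
Multiplying both sides by 55: x ≡ 55·83 = 4565 ≡ 15 (mod 91).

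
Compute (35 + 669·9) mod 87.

669·9 = 6021.
Dividing 6021 by 87 gives quotient 69 and remainder 18.
(35 + 18) mod 87 = 53.

53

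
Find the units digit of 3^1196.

Last digits of 3^n: 3, 9, 7, 1 (period 4).
1196 mod 4 = 0, so the last digit matches 3^4 = 1.

1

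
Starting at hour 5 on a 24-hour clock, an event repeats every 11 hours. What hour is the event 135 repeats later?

2

135·11 = 1485.
1485 mod 24 = 21 (since 61·24 = 1464).
(5 + 21) mod 24 = 2.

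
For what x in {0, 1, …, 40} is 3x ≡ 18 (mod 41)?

6

The inverse of 3 mod 41 is 14 (since 3·14 = 42 ≡ 1).
Multiplying both sides by 14: x ≡ 14·18 = 252 ≡ 6 (mod 41).
Check: 3·6 = 18 = 0·41 + 18.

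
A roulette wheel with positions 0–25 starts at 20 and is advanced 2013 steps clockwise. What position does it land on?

Dividing 2013 by 26 gives quotient 77 and remainder 11.
(20 + 11) mod 26 = 5.

5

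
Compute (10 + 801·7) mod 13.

801·7 = 5607.
5607 = 431·13 + 4, so 5607 mod 13 = 4.
(10 + 4) mod 13 = 1.

1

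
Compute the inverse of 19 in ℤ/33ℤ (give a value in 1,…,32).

33 = 1·19 + 14
19 = 1·14 + 5
14 = 2·5 + 4
5 = 1·4 + 1
4 = 4·1 + 0
Back-substituting gives 19·7 ≡ 1 (mod 33).

7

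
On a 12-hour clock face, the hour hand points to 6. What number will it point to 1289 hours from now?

1289 = 107·12 + 5, so 1289 mod 12 = 5.
6 + 5 → 11 on a 12-hour dial.

11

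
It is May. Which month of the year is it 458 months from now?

July

458 = 38·12 + 2, so 458 mod 12 = 2.
May + 2 months → July.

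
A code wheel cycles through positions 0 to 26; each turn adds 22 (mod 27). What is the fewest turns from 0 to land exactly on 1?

27 = 1·22 + 5
22 = 4·5 + 2
5 = 2·2 + 1
2 = 2·1 + 0
Back-substituting gives 22·16 ≡ 1 (mod 27).

16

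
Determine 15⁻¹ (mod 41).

11

15·11 = 165 = 4·41 + 1, so 15⁻¹ ≡ 11 (mod 41).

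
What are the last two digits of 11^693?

Square-and-reduce mod 100: 11^1≡11, 11^2≡21, 11^4≡41, 11^8≡81, 11^16≡61, 11^32≡21, 11^64≡41, 11^128≡81, 11^256≡61, 11^512≡21.
Since 693 = 1 + 4 + 16 + 32 + 128 + 512 in binary, 11^693 ≡ 11·41·61·21·81·21 ≡ 31 (mod 100).

31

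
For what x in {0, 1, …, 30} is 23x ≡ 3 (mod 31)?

19

The inverse of 23 mod 31 is 27 (since 23·27 = 621 ≡ 1).
So x ≡ 27·3 = 81 ≡ 19 (mod 31).
Check: 23·19 = 437 = 14·31 + 3.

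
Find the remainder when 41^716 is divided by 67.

Square-and-reduce mod 67: 41^1≡41, 41^2≡6, 41^4≡36, 41^8≡23, 41^16≡60, 41^32≡49, 41^64≡56, 41^128≡54, 41^256≡35, 41^512≡19.
Since 716 = 4 + 8 + 64 + 128 + 512 in binary, 41^716 ≡ 36·23·56·54·19 ≡ 17 (mod 67).

17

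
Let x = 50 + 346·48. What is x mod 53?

346·48 = 16608.
16608 − 313·53 = 19, so 16608 ≡ 19 (mod 53).
(50 + 19) mod 53 = 16.

16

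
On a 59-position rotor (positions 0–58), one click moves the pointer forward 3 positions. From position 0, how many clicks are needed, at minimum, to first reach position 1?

20

59 = 19·3 + 2
3 = 1·2 + 1
2 = 2·1 + 0
Back-substituting gives 3·20 ≡ 1 (mod 59).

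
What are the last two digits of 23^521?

Successive squares of 23 mod 100: 23^1≡23, 23^2≡29, 23^4≡41, 23^8≡81, 23^16≡61, 23^32≡21, 23^64≡41, 23^128≡81, 23^256≡61, 23^512≡21.
Since 521 = 1 + 8 + 512 in binary, 23^521 ≡ 23·81·21 ≡ 23 (mod 100).

23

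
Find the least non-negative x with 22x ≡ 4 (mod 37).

17

22⁻¹ ≡ 32 (mod 37) because 22·32 = 704 = 19·37 + 1.
Multiplying both sides by 32: x ≡ 32·4 = 128 ≡ 17 (mod 37).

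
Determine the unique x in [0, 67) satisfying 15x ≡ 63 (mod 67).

31

15⁻¹ ≡ 9 (mod 67) because 15·9 = 135 = 2·67 + 1.
So x ≡ 9·63 = 567 ≡ 31 (mod 67).
Check: 15·31 = 465 = 6·67 + 63.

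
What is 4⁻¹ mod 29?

22

29 = 7·4 + 1
4 = 4·1 + 0
Back-substituting gives 4·22 ≡ 1 (mod 29).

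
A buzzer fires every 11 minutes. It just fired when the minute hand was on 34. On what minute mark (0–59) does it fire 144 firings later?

144·11 = 1584.
Dividing 1584 by 60 gives quotient 26 and remainder 24.
(34 + 24) mod 60 = 58.

58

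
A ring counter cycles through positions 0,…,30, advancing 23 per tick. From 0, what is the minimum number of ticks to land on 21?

9

23⁻¹ ≡ 27 (mod 31) because 23·27 = 621 = 20·31 + 1.
Multiplying both sides by 27: x ≡ 27·21 = 567 ≡ 9 (mod 31).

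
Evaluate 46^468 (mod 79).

By repeated squaring mod 79: 46^1≡46, 46^2≡62, 46^4≡52, 46^8≡18, 46^16≡8, 46^32≡64, 46^64≡67, 46^128≡65, 46^256≡38.
468 = 4 + 16 + 64 + 128 + 256, so 46^468 ≡ 52·8·67·65·38 ≡ 1 (mod 79).

1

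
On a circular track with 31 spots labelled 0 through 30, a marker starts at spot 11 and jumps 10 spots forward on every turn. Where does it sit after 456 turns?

456·10 = 4560.
Dividing 4560 by 31 gives quotient 147 and remainder 3.
(11 + 3) mod 31 = 14.

14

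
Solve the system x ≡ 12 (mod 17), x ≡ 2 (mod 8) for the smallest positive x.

114

Since 8·15 ≡ 1 (mod 17), take x = 2 + 8·((12−2)·15 mod 17) = 2 + 8·14 = 114.
Check: 114 mod 17 = 12, 114 mod 8 = 2.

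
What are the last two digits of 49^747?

49

Square-and-reduce mod 100: 49^1≡49, 49^2≡1, 49^4≡1, 49^8≡1, 49^16≡1, 49^32≡1, 49^64≡1, 49^128≡1, 49^256≡1, 49^512≡1.
Since 747 = 1 + 2 + 8 + 32 + 64 + 128 + 512 in binary, 49^747 ≡ 49·1·1·1·1·1·1 ≡ 49 (mod 100).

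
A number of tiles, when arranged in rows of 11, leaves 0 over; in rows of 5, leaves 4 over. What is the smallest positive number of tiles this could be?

x ≡ 4 (mod 5) gives x ∈ {4, 9, 14, 19, 24, 29, 34, 39, …}.
The first of these with x mod 11 = 0 is 44.

44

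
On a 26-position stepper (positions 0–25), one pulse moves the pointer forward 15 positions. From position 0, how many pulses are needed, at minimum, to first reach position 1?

15·7 = 105 = 4·26 + 1, so 15⁻¹ ≡ 7 (mod 26).

7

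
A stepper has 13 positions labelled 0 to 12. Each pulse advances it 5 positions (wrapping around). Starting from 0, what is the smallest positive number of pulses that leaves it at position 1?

8

13 = 2·5 + 3
5 = 1·3 + 2
3 = 1·2 + 1
2 = 2·1 + 0
Back-substituting gives 5·8 ≡ 1 (mod 13).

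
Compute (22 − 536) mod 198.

536 mod 198 = 140 (since 2·198 = 396).
(22 − 140) mod 198 = 80.

80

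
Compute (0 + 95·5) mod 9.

7

95·5 = 475.
Dividing 475 by 9 gives quotient 52 and remainder 7.
(0 + 7) mod 9 = 7.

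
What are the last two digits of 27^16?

61

Square-and-reduce mod 100: 27^1≡27, 27^2≡29, 27^4≡41, 27^8≡81, 27^16≡61.
Since 16 = 16 in binary, 27^16 ≡ 61 ≡ 61 (mod 100).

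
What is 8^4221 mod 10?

Powers of 8 mod 10 repeat with period 4: 8, 4, 2, 6.
4221 mod 4 = 1, so the last digit matches 8^1 = 8.

8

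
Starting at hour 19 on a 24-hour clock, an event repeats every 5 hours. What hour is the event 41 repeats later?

41·5 = 205.
205 = 8·24 + 13, so 205 mod 24 = 13.
(19 + 13) mod 24 = 8.

8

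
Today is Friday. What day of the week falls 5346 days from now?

Wednesday

5346 = 763·7 + 5, so 5346 mod 7 = 5.
Friday + 5 days → Wednesday.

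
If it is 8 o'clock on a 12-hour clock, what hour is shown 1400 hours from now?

1400 mod 12 = 8 (since 116·12 = 1392).
8 + 8 → 4 on a 12-hour dial.

4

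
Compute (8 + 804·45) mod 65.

48

804·45 = 36180.
36180 − 556·65 = 40, so 36180 ≡ 40 (mod 65).
(8 + 40) mod 65 = 48.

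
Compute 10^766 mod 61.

49

Successive squares of 10 mod 61: 10^1≡10, 10^2≡39, 10^4≡57, 10^8≡16, 10^16≡12, 10^32≡22, 10^64≡57, 10^128≡16, 10^256≡12, 10^512≡22.
Since 766 = 2 + 4 + 8 + 16 + 32 + 64 + 128 + 512 in binary, 10^766 ≡ 39·57·16·12·22·57·16·22 ≡ 49 (mod 61).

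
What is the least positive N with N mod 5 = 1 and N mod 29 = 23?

81

x ≡ 1 (mod 5) gives x ∈ {1, 6, 11, 16, 21, 26, 31, 36, …}.
The first of these with x mod 29 = 23 is 81.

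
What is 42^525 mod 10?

The units digit of 42^n cycles with period 4: 2, 4, 8, 6, …
525 mod 4 = 1, so the last digit matches 2^1 = 2.

2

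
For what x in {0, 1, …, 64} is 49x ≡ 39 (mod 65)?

The inverse of 49 mod 65 is 4 (since 49·4 = 196 ≡ 1).
So x ≡ 4·39 = 156 ≡ 26 (mod 65).

26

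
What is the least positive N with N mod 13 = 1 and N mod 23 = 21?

274

x ≡ 1 (mod 13) gives x ∈ {1, 14, 27, 40, 53, 66, 79, 92, …}.
The first of these with x mod 23 = 21 is 274.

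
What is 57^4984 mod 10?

Last digits of 7^n: 7, 9, 3, 1 (period 4).
4984 leaves remainder 0 on division by 4, so 57^4984 ends in 1.

1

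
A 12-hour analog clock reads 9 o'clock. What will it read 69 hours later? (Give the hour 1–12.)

69 mod 12 = 9 (since 5·12 = 60).
9 + 9 → 6 on a 12-hour dial.

6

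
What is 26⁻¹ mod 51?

26·2 = 52 = 1·51 + 1, so 26⁻¹ ≡ 2 (mod 51).

2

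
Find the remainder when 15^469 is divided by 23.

11

By repeated squaring mod 23: 15^1≡15, 15^2≡18, 15^4≡2, 15^8≡4, 15^16≡16, 15^32≡3, 15^64≡9, 15^128≡12, 15^256≡6.
469 = 1 + 4 + 16 + 64 + 128 + 256, so 15^469 ≡ 15·2·16·9·12·6 ≡ 11 (mod 23).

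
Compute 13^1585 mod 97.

Successive squares of 13 mod 97: 13^1≡13, 13^2≡72, 13^4≡43, 13^8≡6, 13^16≡36, 13^32≡35, 13^64≡61, 13^128≡35, 13^256≡61, 13^512≡35, 13^1024≡61.
1585 = 1 + 16 + 32 + 512 + 1024, so 13^1585 ≡ 13·36·35·35·61 ≡ 84 (mod 97).

84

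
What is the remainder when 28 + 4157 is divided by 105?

90

4157 = 39·105 + 62, so 4157 mod 105 = 62.
(28 + 62) mod 105 = 90.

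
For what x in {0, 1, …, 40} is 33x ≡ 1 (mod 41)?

The inverse of 33 mod 41 is 5 (since 33·5 = 165 ≡ 1).
So x ≡ 5·1 = 5 ≡ 5 (mod 41).
Check: 33·5 = 165 = 4·41 + 1.

5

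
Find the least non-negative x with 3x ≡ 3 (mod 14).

3⁻¹ ≡ 5 (mod 14) because 3·5 = 15 = 1·14 + 1.
Multiplying both sides by 5: x ≡ 5·3 = 15 ≡ 1 (mod 14).

1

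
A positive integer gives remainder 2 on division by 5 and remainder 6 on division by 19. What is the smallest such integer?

x ≡ 2 (mod 5) gives x ∈ {2, 7, 12, 17, 22, 27, 32, 37, …}.
The first of these with x mod 19 = 6 is 82.

82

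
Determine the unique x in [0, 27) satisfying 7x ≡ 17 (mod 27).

14

The inverse of 7 mod 27 is 4 (since 7·4 = 28 ≡ 1).
So x ≡ 4·17 = 68 ≡ 14 (mod 27).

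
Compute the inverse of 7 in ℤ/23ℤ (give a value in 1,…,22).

7·10 = 70 = 3·23 + 1, so 7⁻¹ ≡ 10 (mod 23).

10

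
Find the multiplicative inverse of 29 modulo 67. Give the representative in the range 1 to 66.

37

67 = 2·29 + 9
29 = 3·9 + 2
9 = 4·2 + 1
2 = 2·1 + 0
Back-substituting gives 29·37 ≡ 1 (mod 67).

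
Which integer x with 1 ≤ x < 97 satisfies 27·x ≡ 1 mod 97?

18

97 = 3·27 + 16
27 = 1·16 + 11
16 = 1·11 + 5
11 = 2·5 + 1
5 = 5·1 + 0
Back-substituting gives 27·18 ≡ 1 (mod 97).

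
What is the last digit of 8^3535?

2

Last digits of 8^n: 8, 4, 2, 6 (period 4).
3535 mod 4 = 3, so the last digit matches 8^3 = 2.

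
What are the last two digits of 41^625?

01

By repeated squaring mod 100: 41^1≡41, 41^2≡81, 41^4≡61, 41^8≡21, 41^16≡41, 41^32≡81, 41^64≡61, 41^128≡21, 41^256≡41, 41^512≡81.
625 = 1 + 16 + 32 + 64 + 512, so 41^625 ≡ 41·41·81·61·81 ≡ 1 (mod 100).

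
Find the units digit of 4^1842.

Last digits of 4^n: 4, 6 (period 2).
1842 mod 2 = 0, so the last digit matches 4^2 = 6.

6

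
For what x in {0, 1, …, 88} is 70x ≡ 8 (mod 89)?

23

70⁻¹ ≡ 14 (mod 89) because 70·14 = 980 = 11·89 + 1.
So x ≡ 14·8 = 112 ≡ 23 (mod 89).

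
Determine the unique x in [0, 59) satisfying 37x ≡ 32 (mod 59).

The inverse of 37 mod 59 is 8 (since 37·8 = 296 ≡ 1).
Multiplying both sides by 8: x ≡ 8·32 = 256 ≡ 20 (mod 59).
Check: 37·20 = 740 = 12·59 + 32.

20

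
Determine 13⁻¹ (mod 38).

3

13·3 = 39 = 1·38 + 1, so 13⁻¹ ≡ 3 (mod 38).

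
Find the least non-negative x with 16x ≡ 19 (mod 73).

The inverse of 16 mod 73 is 32 (since 16·32 = 512 ≡ 1).
So x ≡ 32·19 = 608 ≡ 24 (mod 73).

24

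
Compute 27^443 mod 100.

83

By repeated squaring mod 100: 27^1≡27, 27^2≡29, 27^4≡41, 27^8≡81, 27^16≡61, 27^32≡21, 27^64≡41, 27^128≡81, 27^256≡61.
443 = 1 + 2 + 8 + 16 + 32 + 128 + 256, so 27^443 ≡ 27·29·81·61·21·81·61 ≡ 83 (mod 100).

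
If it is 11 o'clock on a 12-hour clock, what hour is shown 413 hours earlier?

413 − 34·12 = 5, so 413 ≡ 5 (mod 12).
11 − 5 → 6 on a 12-hour dial.

6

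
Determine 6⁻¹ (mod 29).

5

29 = 4·6 + 5
6 = 1·5 + 1
5 = 5·1 + 0
Back-substituting gives 6·5 ≡ 1 (mod 29).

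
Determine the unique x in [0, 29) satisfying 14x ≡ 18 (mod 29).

22

14⁻¹ ≡ 27 (mod 29) because 14·27 = 378 = 13·29 + 1.
Multiplying both sides by 27: x ≡ 27·18 = 486 ≡ 22 (mod 29).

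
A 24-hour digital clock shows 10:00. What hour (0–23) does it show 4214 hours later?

4214 = 175·24 + 14, so 4214 mod 24 = 14.
(10 + 14) mod 24 = 0.

0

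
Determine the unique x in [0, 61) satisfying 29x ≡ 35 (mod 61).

58

The inverse of 29 mod 61 is 40 (since 29·40 = 1160 ≡ 1).
Multiplying both sides by 40: x ≡ 40·35 = 1400 ≡ 58 (mod 61).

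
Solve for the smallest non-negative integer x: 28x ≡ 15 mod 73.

The inverse of 28 mod 73 is 60 (since 28·60 = 1680 ≡ 1).
So x ≡ 60·15 = 900 ≡ 24 (mod 73).
Check: 28·24 = 672 = 9·73 + 15.

24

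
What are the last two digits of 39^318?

By repeated squaring mod 100: 39^1≡39, 39^2≡21, 39^4≡41, 39^8≡81, 39^16≡61, 39^32≡21, 39^64≡41, 39^128≡81, 39^256≡61.
318 = 2 + 4 + 8 + 16 + 32 + 256, so 39^318 ≡ 21·41·81·61·21·61 ≡ 81 (mod 100).

81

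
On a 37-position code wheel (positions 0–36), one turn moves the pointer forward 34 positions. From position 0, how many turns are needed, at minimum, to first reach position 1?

12

37 = 1·34 + 3
34 = 11·3 + 1
3 = 3·1 + 0
Back-substituting gives 34·12 ≡ 1 (mod 37).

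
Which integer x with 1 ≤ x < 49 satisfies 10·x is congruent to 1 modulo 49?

49 = 4·10 + 9
10 = 1·9 + 1
9 = 9·1 + 0
Back-substituting gives 10·5 ≡ 1 (mod 49).

5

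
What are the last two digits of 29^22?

Successive squares of 29 mod 100: 29^1≡29, 29^2≡41, 29^4≡81, 29^8≡61, 29^16≡21.
22 = 2 + 4 + 16, so 29^22 ≡ 41·81·21 ≡ 41 (mod 100).

41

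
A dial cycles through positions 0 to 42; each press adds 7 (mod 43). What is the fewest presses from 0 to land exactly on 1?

37

43 = 6·7 + 1
7 = 7·1 + 0
Back-substituting gives 7·37 ≡ 1 (mod 43).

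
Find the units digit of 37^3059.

The units digit of 37^n cycles with period 4: 7, 9, 3, 1, …
3059 mod 4 = 3, so the last digit matches 7^3 = 3.

3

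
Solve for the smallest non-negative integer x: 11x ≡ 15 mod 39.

12

The inverse of 11 mod 39 is 32 (since 11·32 = 352 ≡ 1).
So x ≡ 32·15 = 480 ≡ 12 (mod 39).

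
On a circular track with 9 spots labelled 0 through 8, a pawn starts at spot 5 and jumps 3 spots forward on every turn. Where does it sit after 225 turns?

5

225·3 = 675.
675 − 75·9 = 0, so 675 ≡ 0 (mod 9).
(5 + 0) mod 9 = 5.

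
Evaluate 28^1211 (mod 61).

33

Successive squares of 28 mod 61: 28^1≡28, 28^2≡52, 28^4≡20, 28^8≡34, 28^16≡58, 28^32≡9, 28^64≡20, 28^128≡34, 28^256≡58, 28^512≡9, 28^1024≡20.
1211 = 1 + 2 + 8 + 16 + 32 + 128 + 1024, so 28^1211 ≡ 28·52·34·58·9·34·20 ≡ 33 (mod 61).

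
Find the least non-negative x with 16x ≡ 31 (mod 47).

46

The inverse of 16 mod 47 is 3 (since 16·3 = 48 ≡ 1).
Multiplying both sides by 3: x ≡ 3·31 = 93 ≡ 46 (mod 47).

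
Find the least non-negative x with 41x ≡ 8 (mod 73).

The inverse of 41 mod 73 is 57 (since 41·57 = 2337 ≡ 1).
So x ≡ 57·8 = 456 ≡ 18 (mod 73).

18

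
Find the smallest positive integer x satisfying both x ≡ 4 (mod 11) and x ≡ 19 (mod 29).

x ≡ 4 (mod 11) gives x ∈ {4, 15, 26, 37, 48}.
The first of these with x mod 29 = 19 is 48.

48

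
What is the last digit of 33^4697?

The units digit of 33^n cycles with period 4: 3, 9, 7, 1, …
4697 leaves remainder 1 on division by 4, so 33^4697 ends in 3.

3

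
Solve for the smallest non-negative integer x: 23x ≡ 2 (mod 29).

The inverse of 23 mod 29 is 24 (since 23·24 = 552 ≡ 1).
So x ≡ 24·2 = 48 ≡ 19 (mod 29).

19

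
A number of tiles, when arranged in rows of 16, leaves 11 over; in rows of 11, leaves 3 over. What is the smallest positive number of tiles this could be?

Since 11·3 ≡ 1 (mod 16), take x = 3 + 11·((11−3)·3 mod 16) = 3 + 11·8 = 91.
Check: 91 mod 16 = 11, 91 mod 11 = 3.

91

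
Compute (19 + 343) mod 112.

26

343 = 3·112 + 7, so 343 mod 112 = 7.
(19 + 7) mod 112 = 26.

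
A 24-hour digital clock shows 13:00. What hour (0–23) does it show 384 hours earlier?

384 − 16·24 = 0, so 384 ≡ 0 (mod 24).
(13 − 0) mod 24 = 13.

13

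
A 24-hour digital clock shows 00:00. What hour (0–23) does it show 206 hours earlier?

10

206 = 8·24 + 14, so 206 mod 24 = 14.
(0 − 14) mod 24 = 10.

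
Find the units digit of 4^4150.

Last digits of 4^n: 4, 6 (period 2).
4150 leaves remainder 0 on division by 2, so 4^4150 ends in 6.

6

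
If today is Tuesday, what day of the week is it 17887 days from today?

17887 mod 7 = 2 (since 2555·7 = 17885).
Tuesday + 2 days → Thursday.

Thursday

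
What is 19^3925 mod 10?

The units digit of 19^n cycles with period 2: 9, 1, …
3925 leaves remainder 1 on division by 2, so 19^3925 ends in 9.

9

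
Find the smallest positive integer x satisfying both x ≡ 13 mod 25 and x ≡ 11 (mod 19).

x ≡ 11 (mod 19) gives x ∈ {11, 30, 49, 68, 87, 106, 125, 144, …}.
The first of these with x mod 25 = 13 is 163.

163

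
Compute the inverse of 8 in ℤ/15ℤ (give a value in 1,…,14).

8·2 = 16 = 1·15 + 1, so 8⁻¹ ≡ 2 (mod 15).

2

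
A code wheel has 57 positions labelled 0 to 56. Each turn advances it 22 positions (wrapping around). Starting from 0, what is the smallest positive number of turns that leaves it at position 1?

13

22·13 = 286 = 5·57 + 1, so 22⁻¹ ≡ 13 (mod 57).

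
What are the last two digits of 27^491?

23

Successive squares of 27 mod 100: 27^1≡27, 27^2≡29, 27^4≡41, 27^8≡81, 27^16≡61, 27^32≡21, 27^64≡41, 27^128≡81, 27^256≡61.
491 = 1 + 2 + 8 + 32 + 64 + 128 + 256, so 27^491 ≡ 27·29·81·21·41·81·61 ≡ 23 (mod 100).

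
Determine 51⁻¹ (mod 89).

7

89 = 1·51 + 38
51 = 1·38 + 13
38 = 2·13 + 12
13 = 1·12 + 1
12 = 12·1 + 0
Back-substituting gives 51·7 ≡ 1 (mod 89).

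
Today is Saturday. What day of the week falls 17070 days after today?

Wednesday

17070 = 2438·7 + 4, so 17070 mod 7 = 4.
Saturday + 4 days → Wednesday.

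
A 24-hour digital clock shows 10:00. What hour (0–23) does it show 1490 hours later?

12

Dividing 1490 by 24 gives quotient 62 and remainder 2.
(10 + 2) mod 24 = 12.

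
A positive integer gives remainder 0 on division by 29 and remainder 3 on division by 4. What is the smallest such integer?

Since 4·22 ≡ 1 (mod 29), take x = 3 + 4·((0−3)·22 mod 29) = 3 + 4·21 = 87.
Check: 87 mod 29 = 0, 87 mod 4 = 3.

87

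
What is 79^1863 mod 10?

9

Powers of 9 mod 10 repeat with period 2: 9, 1.
1863 mod 2 = 1, so the last digit matches 9^1 = 9.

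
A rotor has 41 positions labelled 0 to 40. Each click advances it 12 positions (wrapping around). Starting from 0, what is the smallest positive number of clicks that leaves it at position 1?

41 = 3·12 + 5
12 = 2·5 + 2
5 = 2·2 + 1
2 = 2·1 + 0
Back-substituting gives 12·24 ≡ 1 (mod 41).

24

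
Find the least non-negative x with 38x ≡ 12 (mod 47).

30

The inverse of 38 mod 47 is 26 (since 38·26 = 988 ≡ 1).
So x ≡ 26·12 = 312 ≡ 30 (mod 47).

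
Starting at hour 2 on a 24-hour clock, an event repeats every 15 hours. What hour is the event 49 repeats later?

17

49·15 = 735.
Dividing 735 by 24 gives quotient 30 and remainder 15.
(2 + 15) mod 24 = 17.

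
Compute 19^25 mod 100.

Successive squares of 19 mod 100: 19^1≡19, 19^2≡61, 19^4≡21, 19^8≡41, 19^16≡81.
Since 25 = 1 + 8 + 16 in binary, 19^25 ≡ 19·41·81 ≡ 99 (mod 100).

99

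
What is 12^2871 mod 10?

8

Last digits of 2^n: 2, 4, 8, 6 (period 4).
2871 leaves remainder 3 on division by 4, so 12^2871 ends in 8.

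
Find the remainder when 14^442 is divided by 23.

12

By repeated squaring mod 23: 14^1≡14, 14^2≡12, 14^4≡6, 14^8≡13, 14^16≡8, 14^32≡18, 14^64≡2, 14^128≡4, 14^256≡16.
Since 442 = 2 + 8 + 16 + 32 + 128 + 256 in binary, 14^442 ≡ 12·13·8·18·4·16 ≡ 12 (mod 23).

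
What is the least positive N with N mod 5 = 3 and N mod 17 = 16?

33

Since 17·3 ≡ 1 (mod 5), take x = 16 + 17·((3−16)·3 mod 5) = 16 + 17·1 = 33.
Check: 33 mod 5 = 3, 33 mod 17 = 16.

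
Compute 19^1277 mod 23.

19

Square-and-reduce mod 23: 19^1≡19, 19^2≡16, 19^4≡3, 19^8≡9, 19^16≡12, 19^32≡6, 19^64≡13, 19^128≡8, 19^256≡18, 19^512≡2, 19^1024≡4.
Since 1277 = 1 + 4 + 8 + 16 + 32 + 64 + 128 + 1024 in binary, 19^1277 ≡ 19·3·9·12·6·13·8·4 ≡ 19 (mod 23).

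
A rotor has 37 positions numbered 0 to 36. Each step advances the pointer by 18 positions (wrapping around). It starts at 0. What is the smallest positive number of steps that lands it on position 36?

The inverse of 18 mod 37 is 35 (since 18·35 = 630 ≡ 1).
So x ≡ 35·36 = 1260 ≡ 2 (mod 37).
Check: 18·2 = 36 = 0·37 + 36.

2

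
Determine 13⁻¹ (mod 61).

61 = 4·13 + 9
13 = 1·9 + 4
9 = 2·4 + 1
4 = 4·1 + 0
Back-substituting gives 13·47 ≡ 1 (mod 61).

47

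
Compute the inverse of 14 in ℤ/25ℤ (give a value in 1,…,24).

9

25 = 1·14 + 11
14 = 1·11 + 3
11 = 3·3 + 2
3 = 1·2 + 1
2 = 2·1 + 0
Back-substituting gives 14·9 ≡ 1 (mod 25).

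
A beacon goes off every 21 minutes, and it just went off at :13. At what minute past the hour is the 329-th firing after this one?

22

329·21 = 6909.
6909 = 115·60 + 9, so 6909 mod 60 = 9.
(13 + 9) mod 60 = 22.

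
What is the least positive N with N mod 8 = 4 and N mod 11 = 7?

x ≡ 4 (mod 8) gives x ∈ {4, 12, 20, 28, 36, 44, 52, 60, …}.
The first of these with x mod 11 = 7 is 84.

84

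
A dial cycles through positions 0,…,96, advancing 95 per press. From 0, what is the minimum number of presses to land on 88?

95⁻¹ ≡ 48 (mod 97) because 95·48 = 4560 = 47·97 + 1.
Multiplying both sides by 48: x ≡ 48·88 = 4224 ≡ 53 (mod 97).
Check: 95·53 = 5035 = 51·97 + 88.

53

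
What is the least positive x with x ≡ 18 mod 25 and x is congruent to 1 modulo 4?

93

x ≡ 1 (mod 4) gives x ∈ {1, 5, 9, 13, 17, 21, 25, 29, …}.
The first of these with x mod 25 = 18 is 93.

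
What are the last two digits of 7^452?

01

Successive squares of 7 mod 100: 7^1≡7, 7^2≡49, 7^4≡1, 7^8≡1, 7^16≡1, 7^32≡1, 7^64≡1, 7^128≡1, 7^256≡1.
452 = 4 + 64 + 128 + 256, so 7^452 ≡ 1·1·1·1 ≡ 1 (mod 100).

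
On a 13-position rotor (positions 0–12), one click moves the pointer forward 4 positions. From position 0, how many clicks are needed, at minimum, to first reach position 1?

13 = 3·4 + 1
4 = 4·1 + 0
Back-substituting gives 4·10 ≡ 1 (mod 13).

10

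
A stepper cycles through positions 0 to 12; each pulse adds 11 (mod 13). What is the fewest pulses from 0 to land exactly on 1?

13 = 1·11 + 2
11 = 5·2 + 1
2 = 2·1 + 0
Back-substituting gives 11·6 ≡ 1 (mod 13).

6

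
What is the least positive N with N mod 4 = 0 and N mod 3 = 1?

4

Since 3·3 ≡ 1 (mod 4), take x = 1 + 3·((0−1)·3 mod 4) = 1 + 3·1 = 4.
Check: 4 mod 4 = 0, 4 mod 3 = 1.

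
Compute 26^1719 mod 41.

Square-and-reduce mod 41: 26^1≡26, 26^2≡20, 26^4≡31, 26^8≡18, 26^16≡37, 26^32≡16, 26^64≡10, 26^128≡18, 26^256≡37, 26^512≡16, 26^1024≡10.
Since 1719 = 1 + 2 + 4 + 16 + 32 + 128 + 512 + 1024 in binary, 26^1719 ≡ 26·20·31·37·16·18·16·10 ≡ 30 (mod 41).

30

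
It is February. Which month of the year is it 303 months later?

May

Dividing 303 by 12 gives quotient 25 and remainder 3.
February + 3 months → May.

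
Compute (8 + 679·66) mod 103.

17

679·66 = 44814.
Dividing 44814 by 103 gives quotient 435 and remainder 9.
(8 + 9) mod 103 = 17.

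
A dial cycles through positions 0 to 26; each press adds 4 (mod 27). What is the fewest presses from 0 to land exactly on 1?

7

4·7 = 28 = 1·27 + 1, so 4⁻¹ ≡ 7 (mod 27).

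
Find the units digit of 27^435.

Powers of 7 mod 10 repeat with period 4: 7, 9, 3, 1.
435 leaves remainder 3 on division by 4, so 27^435 ends in 3.

3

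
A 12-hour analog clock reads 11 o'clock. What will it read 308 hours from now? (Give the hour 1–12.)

7

308 = 25·12 + 8, so 308 mod 12 = 8.
11 + 8 → 7 on a 12-hour dial.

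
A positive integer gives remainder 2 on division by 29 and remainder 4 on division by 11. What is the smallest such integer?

Since 11·8 ≡ 1 (mod 29), take x = 4 + 11·((2−4)·8 mod 29) = 4 + 11·13 = 147.
Check: 147 mod 29 = 2, 147 mod 11 = 4.

147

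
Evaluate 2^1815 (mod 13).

Successive squares of 2 mod 13: 2^1≡2, 2^2≡4, 2^4≡3, 2^8≡9, 2^16≡3, 2^32≡9, 2^64≡3, 2^128≡9, 2^256≡3, 2^512≡9, 2^1024≡3.
1815 = 1 + 2 + 4 + 16 + 256 + 512 + 1024, so 2^1815 ≡ 2·4·3·3·3·9·3 ≡ 8 (mod 13).

8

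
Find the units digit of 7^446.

The units digit of 7^n cycles with period 4: 7, 9, 3, 1, …
446 mod 4 = 2, so the last digit matches 7^2 = 9.

9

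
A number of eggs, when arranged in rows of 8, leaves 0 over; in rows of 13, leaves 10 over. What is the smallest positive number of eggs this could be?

x ≡ 0 (mod 8) gives x ∈ {0, 8, 16, 24, 32, 40, 48, 56, …}.
The first of these with x mod 13 = 10 is 88.

88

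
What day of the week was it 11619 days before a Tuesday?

Wednesday

11619 mod 7 = 6 (since 1659·7 = 11613).
Tuesday − 6 days → Wednesday.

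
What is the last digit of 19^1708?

The units digit of 19^n cycles with period 2: 9, 1, …
1708 mod 2 = 0, so the last digit matches 9^2 = 1.

1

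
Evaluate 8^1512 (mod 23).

16

Successive squares of 8 mod 23: 8^1≡8, 8^2≡18, 8^4≡2, 8^8≡4, 8^16≡16, 8^32≡3, 8^64≡9, 8^128≡12, 8^256≡6, 8^512≡13, 8^1024≡8.
1512 = 8 + 32 + 64 + 128 + 256 + 1024, so 8^1512 ≡ 4·3·9·12·6·8 ≡ 16 (mod 23).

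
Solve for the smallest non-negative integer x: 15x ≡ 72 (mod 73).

15⁻¹ ≡ 39 (mod 73) because 15·39 = 585 = 8·73 + 1.
So x ≡ 39·72 = 2808 ≡ 34 (mod 73).

34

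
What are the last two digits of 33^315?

57

Square-and-reduce mod 100: 33^1≡33, 33^2≡89, 33^4≡21, 33^8≡41, 33^16≡81, 33^32≡61, 33^64≡21, 33^128≡41, 33^256≡81.
Since 315 = 1 + 2 + 8 + 16 + 32 + 256 in binary, 33^315 ≡ 33·89·41·81·61·81 ≡ 57 (mod 100).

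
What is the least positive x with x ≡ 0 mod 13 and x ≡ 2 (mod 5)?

52

Since 5·8 ≡ 1 (mod 13), take x = 2 + 5·((0−2)·8 mod 13) = 2 + 5·10 = 52.
Check: 52 mod 13 = 0, 52 mod 5 = 2.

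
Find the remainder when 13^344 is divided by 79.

Successive squares of 13 mod 79: 13^1≡13, 13^2≡11, 13^4≡42, 13^8≡26, 13^16≡44, 13^32≡40, 13^64≡20, 13^128≡5, 13^256≡25.
344 = 8 + 16 + 64 + 256, so 13^344 ≡ 26·44·20·25 ≡ 40 (mod 79).

40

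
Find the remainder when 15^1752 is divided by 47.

6

Successive squares of 15 mod 47: 15^1≡15, 15^2≡37, 15^4≡6, 15^8≡36, 15^16≡27, 15^32≡24, 15^64≡12, 15^128≡3, 15^256≡9, 15^512≡34, 15^1024≡28.
Since 1752 = 8 + 16 + 64 + 128 + 512 + 1024 in binary, 15^1752 ≡ 36·27·12·3·34·28 ≡ 6 (mod 47).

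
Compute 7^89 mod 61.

Square-and-reduce mod 61: 7^1≡7, 7^2≡49, 7^4≡22, 7^8≡57, 7^16≡16, 7^32≡12, 7^64≡22.
89 = 1 + 8 + 16 + 64, so 7^89 ≡ 7·57·16·22 ≡ 26 (mod 61).

26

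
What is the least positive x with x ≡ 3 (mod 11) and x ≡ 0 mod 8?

80

x ≡ 0 (mod 8) gives x ∈ {0, 8, 16, 24, 32, 40, 48, 56, …}.
The first of these with x mod 11 = 3 is 80.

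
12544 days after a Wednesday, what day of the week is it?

Wednesday

12544 = 1792·7 + 0, so 12544 mod 7 = 0.
Wednesday + 0 days → Wednesday.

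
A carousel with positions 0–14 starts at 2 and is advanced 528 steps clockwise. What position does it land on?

528 − 35·15 = 3, so 528 ≡ 3 (mod 15).
(2 + 3) mod 15 = 5.

5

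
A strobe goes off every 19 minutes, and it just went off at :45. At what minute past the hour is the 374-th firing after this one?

11

374·19 = 7106.
7106 mod 60 = 26 (since 118·60 = 7080).
(45 + 26) mod 60 = 11.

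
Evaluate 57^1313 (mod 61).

By repeated squaring mod 61: 57^1≡57, 57^2≡16, 57^4≡12, 57^8≡22, 57^16≡57, 57^32≡16, 57^64≡12, 57^128≡22, 57^256≡57, 57^512≡16, 57^1024≡12.
Since 1313 = 1 + 32 + 256 + 1024 in binary, 57^1313 ≡ 57·16·57·12 ≡ 22 (mod 61).

22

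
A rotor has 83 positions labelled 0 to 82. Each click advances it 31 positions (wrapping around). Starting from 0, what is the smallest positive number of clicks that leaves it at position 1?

83 = 2·31 + 21
31 = 1·21 + 10
21 = 2·10 + 1
10 = 10·1 + 0
Back-substituting gives 31·75 ≡ 1 (mod 83).

75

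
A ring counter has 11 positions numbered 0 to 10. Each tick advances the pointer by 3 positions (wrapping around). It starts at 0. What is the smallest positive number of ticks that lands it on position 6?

2

The inverse of 3 mod 11 is 4 (since 3·4 = 12 ≡ 1).
Multiplying both sides by 4: x ≡ 4·6 = 24 ≡ 2 (mod 11).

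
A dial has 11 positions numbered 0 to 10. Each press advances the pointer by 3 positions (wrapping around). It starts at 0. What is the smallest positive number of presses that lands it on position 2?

8

3⁻¹ ≡ 4 (mod 11) because 3·4 = 12 = 1·11 + 1.
So x ≡ 4·2 = 8 ≡ 8 (mod 11).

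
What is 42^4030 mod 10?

4

Powers of 2 mod 10 repeat with period 4: 2, 4, 8, 6.
4030 mod 4 = 2, so the last digit matches 2^2 = 4.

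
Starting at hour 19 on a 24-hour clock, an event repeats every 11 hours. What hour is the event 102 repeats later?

13

102·11 = 1122.
Dividing 1122 by 24 gives quotient 46 and remainder 18.
(19 + 18) mod 24 = 13.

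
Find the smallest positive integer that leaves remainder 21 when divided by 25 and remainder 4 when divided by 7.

46

x ≡ 4 (mod 7) gives x ∈ {4, 11, 18, 25, 32, 39, 46}.
The first of these with x mod 25 = 21 is 46.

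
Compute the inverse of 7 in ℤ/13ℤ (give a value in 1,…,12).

13 = 1·7 + 6
7 = 1·6 + 1
6 = 6·1 + 0
Back-substituting gives 7·2 ≡ 1 (mod 13).

2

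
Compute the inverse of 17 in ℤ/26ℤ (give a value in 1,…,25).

23

17·23 = 391 = 15·26 + 1, so 17⁻¹ ≡ 23 (mod 26).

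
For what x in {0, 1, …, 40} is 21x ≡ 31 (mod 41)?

21

The inverse of 21 mod 41 is 2 (since 21·2 = 42 ≡ 1).
So x ≡ 2·31 = 62 ≡ 21 (mod 41).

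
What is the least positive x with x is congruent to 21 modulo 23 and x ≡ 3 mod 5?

113

x ≡ 3 (mod 5) gives x ∈ {3, 8, 13, 18, 23, 28, 33, 38, …}.
The first of these with x mod 23 = 21 is 113.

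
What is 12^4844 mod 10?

6

Powers of 2 mod 10 repeat with period 4: 2, 4, 8, 6.
4844 leaves remainder 0 on division by 4, so 12^4844 ends in 6.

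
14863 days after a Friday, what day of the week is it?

14863 − 2123·7 = 2, so 14863 ≡ 2 (mod 7).
Friday + 2 days → Sunday.

Sunday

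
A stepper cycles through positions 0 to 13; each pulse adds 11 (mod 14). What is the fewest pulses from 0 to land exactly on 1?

11·9 = 99 = 7·14 + 1, so 11⁻¹ ≡ 9 (mod 14).

9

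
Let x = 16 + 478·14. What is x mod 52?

0

478·14 = 6692.
Dividing 6692 by 52 gives quotient 128 and remainder 36.
(16 + 36) mod 52 = 0.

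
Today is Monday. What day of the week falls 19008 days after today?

19008 = 2715·7 + 3, so 19008 mod 7 = 3.
Monday + 3 days → Thursday.

Thursday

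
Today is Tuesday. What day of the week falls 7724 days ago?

Saturday

7724 mod 7 = 3 (since 1103·7 = 7721).
Tuesday − 3 days → Saturday.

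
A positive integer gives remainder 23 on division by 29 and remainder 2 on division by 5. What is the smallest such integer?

x ≡ 2 (mod 5) gives x ∈ {2, 7, 12, 17, 22, 27, 32, 37, …}.
The first of these with x mod 29 = 23 is 52.

52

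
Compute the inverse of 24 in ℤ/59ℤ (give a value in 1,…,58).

24·32 = 768 = 13·59 + 1, so 24⁻¹ ≡ 32 (mod 59).

32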